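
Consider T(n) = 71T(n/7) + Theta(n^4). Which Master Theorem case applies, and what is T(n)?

Master Theorem for T(n) = 71T(n/7) + O(n^4):

a = 71, b = 7, c = 4
log_b(a) = log_7(71) = 2.1906

Case 3: c = 4 > log_7(71) = 2.1906
T(n) = O(n^4) = O(n^4)

For T(n) = 71T(n/7) + O(n^4): log_7(71) = 2.1906. This is Case 3 of the Master Theorem (c > log_b(a), work dominated by root), giving O(n^4).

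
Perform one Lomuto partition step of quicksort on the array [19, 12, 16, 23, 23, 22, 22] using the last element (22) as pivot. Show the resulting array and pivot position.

Lomuto partition with pivot = 22:

Initial array: [19, 12, 16, 23, 23, 22, 22]

arr[0]=19 <= 22: swap with position 0, array becomes [19, 12, 16, 23, 23, 22, 22]
arr[1]=12 <= 22: swap with position 1, array becomes [19, 12, 16, 23, 23, 22, 22]
arr[2]=16 <= 22: swap with position 2, array becomes [19, 12, 16, 23, 23, 22, 22]
arr[3]=23 > 22: no swap
arr[4]=23 > 22: no swap
arr[5]=22 <= 22: swap with position 3, array becomes [19, 12, 16, 22, 23, 23, 22]

Place pivot at position 4: [19, 12, 16, 22, 22, 23, 23]
Pivot position: 4

After partitioning with pivot 22, the array becomes [19, 12, 16, 22, 22, 23, 23]. The pivot is placed at index 4. All elements to the left of the pivot are <= 22, and all elements to the right are > 22.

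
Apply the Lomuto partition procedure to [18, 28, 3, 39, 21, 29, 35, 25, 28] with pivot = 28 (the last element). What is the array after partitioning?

Lomuto partition with pivot = 28:

Initial array: [18, 28, 3, 39, 21, 29, 35, 25, 28]

arr[0]=18 <= 28: swap with position 0, array becomes [18, 28, 3, 39, 21, 29, 35, 25, 28]
arr[1]=28 <= 28: swap with position 1, array becomes [18, 28, 3, 39, 21, 29, 35, 25, 28]
arr[2]=3 <= 28: swap with position 2, array becomes [18, 28, 3, 39, 21, 29, 35, 25, 28]
arr[3]=39 > 28: no swap
arr[4]=21 <= 28: swap with position 3, array becomes [18, 28, 3, 21, 39, 29, 35, 25, 28]
arr[5]=29 > 28: no swap
arr[6]=35 > 28: no swap
arr[7]=25 <= 28: swap with position 4, array becomes [18, 28, 3, 21, 25, 29, 35, 39, 28]

Place pivot at position 5: [18, 28, 3, 21, 25, 28, 35, 39, 29]
Pivot position: 5

After partitioning with pivot 28, the array becomes [18, 28, 3, 21, 25, 28, 35, 39, 29]. The pivot is placed at index 5. All elements to the left of the pivot are <= 28, and all elements to the right are > 28.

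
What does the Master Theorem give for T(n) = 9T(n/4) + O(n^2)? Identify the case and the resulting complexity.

Master Theorem for T(n) = 9T(n/4) + O(n^2):

a = 9, b = 4, c = 2
log_b(a) = log_4(9) = 1.5850

Case 3: c = 2 > log_4(9) = 1.5850
T(n) = O(n^2) = O(n^2)

For T(n) = 9T(n/4) + O(n^2): log_4(9) = 1.5850. This is Case 3 of the Master Theorem (c > log_b(a), work dominated by root), giving O(n^2).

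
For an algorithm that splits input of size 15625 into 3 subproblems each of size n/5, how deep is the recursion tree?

For divide and conquer with division factor 5:

Problem sizes at each level:
Level 0: 15625
Level 1: 3125
Level 2: 625
Level 3: 125
Level 4: 25
Level 5: 5
Level 6: 1

The root is level 0 and the size-1 base case is level 6 (the tree spans levels 0 through 6, i.e. 7 levels counting the root), so the depth is the number of divisions: log_5(15625) = 6

The recursion tree depth is log_5(15625) = 6. At each level, the problem size is divided by 5, so it takes 6 divisions to reduce to a base case of size 1. The algorithm makes 3 recursive calls at each level.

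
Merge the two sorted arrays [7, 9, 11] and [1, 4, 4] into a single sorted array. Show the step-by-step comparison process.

Merging process:

Compare 7 vs 1: take 1 from right. Merged: [1]
Compare 7 vs 4: take 4 from right. Merged: [1, 4]
Compare 7 vs 4: take 4 from right. Merged: [1, 4, 4]
Append remaining from left: [7, 9, 11]. Merged: [1, 4, 4, 7, 9, 11]

Final merged array: [1, 4, 4, 7, 9, 11]
Total comparisons: 3

The merged array is [1, 4, 4, 7, 9, 11], requiring 3 comparisons. The merge step runs in O(n) time where n is the total number of elements.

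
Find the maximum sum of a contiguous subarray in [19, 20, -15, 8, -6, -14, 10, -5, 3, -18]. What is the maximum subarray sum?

Using Kadane's algorithm on [19, 20, -15, 8, -6, -14, 10, -5, 3, -18]:

Scanning through the array:
Position 1 (value 20): max_ending_here = 39, max_so_far = 39
Position 2 (value -15): max_ending_here = 24, max_so_far = 39
Position 3 (value 8): max_ending_here = 32, max_so_far = 39
Position 4 (value -6): max_ending_here = 26, max_so_far = 39
Position 5 (value -14): max_ending_here = 12, max_so_far = 39
Position 6 (value 10): max_ending_here = 22, max_so_far = 39
Position 7 (value -5): max_ending_here = 17, max_so_far = 39
Position 8 (value 3): max_ending_here = 20, max_so_far = 39
Position 9 (value -18): max_ending_here = 2, max_so_far = 39

Maximum subarray: [19, 20]
Maximum sum: 39

The maximum subarray is [19, 20] with sum 39. This subarray runs from index 0 to index 1.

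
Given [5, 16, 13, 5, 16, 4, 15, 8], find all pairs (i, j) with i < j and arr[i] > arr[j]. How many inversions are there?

Finding inversions in [5, 16, 13, 5, 16, 4, 15, 8]:

(0, 5): arr[0]=5 > arr[5]=4
(1, 2): arr[1]=16 > arr[2]=13
(1, 3): arr[1]=16 > arr[3]=5
(1, 5): arr[1]=16 > arr[5]=4
(1, 6): arr[1]=16 > arr[6]=15
(1, 7): arr[1]=16 > arr[7]=8
(2, 3): arr[2]=13 > arr[3]=5
(2, 5): arr[2]=13 > arr[5]=4
(2, 7): arr[2]=13 > arr[7]=8
(3, 5): arr[3]=5 > arr[5]=4
(4, 5): arr[4]=16 > arr[5]=4
(4, 6): arr[4]=16 > arr[6]=15
(4, 7): arr[4]=16 > arr[7]=8
(6, 7): arr[6]=15 > arr[7]=8

Total inversions: 14

The array has 14 inversion(s): (0,5), (1,2), (1,3), (1,5), (1,6), (1,7), (2,3), (2,5), (2,7), (3,5), (4,5), (4,6), (4,7), (6,7). Each pair (i,j) satisfies i < j and arr[i] > arr[j].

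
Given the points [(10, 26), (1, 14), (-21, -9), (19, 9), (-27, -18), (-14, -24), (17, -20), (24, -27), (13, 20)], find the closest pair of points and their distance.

Computing all pairwise distances among 9 points:

d((10, 26), (1, 14)) = 15.0
d((10, 26), (-21, -9)) = 46.7547
d((10, 26), (19, 9)) = 19.2354
d((10, 26), (-27, -18)) = 57.4891
d((10, 26), (-14, -24)) = 55.4617
d((10, 26), (17, -20)) = 46.5296
d((10, 26), (24, -27)) = 54.8179
d((10, 26), (13, 20)) = 6.7082 <-- minimum
d((1, 14), (-21, -9)) = 31.8277
d((1, 14), (19, 9)) = 18.6815
d((1, 14), (-27, -18)) = 42.5206
d((1, 14), (-14, -24)) = 40.8534
d((1, 14), (17, -20)) = 37.5766
d((1, 14), (24, -27)) = 47.0106
d((1, 14), (13, 20)) = 13.4164
d((-21, -9), (19, 9)) = 43.8634
d((-21, -9), (-27, -18)) = 10.8167
d((-21, -9), (-14, -24)) = 16.5529
d((-21, -9), (17, -20)) = 39.5601
d((-21, -9), (24, -27)) = 48.4665
d((-21, -9), (13, 20)) = 44.6878
d((19, 9), (-27, -18)) = 53.3385
d((19, 9), (-14, -24)) = 46.669
d((19, 9), (17, -20)) = 29.0689
d((19, 9), (24, -27)) = 36.3456
d((19, 9), (13, 20)) = 12.53
d((-27, -18), (-14, -24)) = 14.3178
d((-27, -18), (17, -20)) = 44.0454
d((-27, -18), (24, -27)) = 51.788
d((-27, -18), (13, 20)) = 55.1725
d((-14, -24), (17, -20)) = 31.257
d((-14, -24), (24, -27)) = 38.1182
d((-14, -24), (13, 20)) = 51.6236
d((17, -20), (24, -27)) = 9.8995
d((17, -20), (13, 20)) = 40.1995
d((24, -27), (13, 20)) = 48.2701

Closest pair: (10, 26) and (13, 20) with distance 6.7082

The closest pair is (10, 26) and (13, 20) with Euclidean distance 6.7082. For 9 points, brute-force pairwise comparison is shown above. For large n, the divide-and-conquer algorithm (sort by x, recurse on halves, check the dividing strip) achieves O(n log n).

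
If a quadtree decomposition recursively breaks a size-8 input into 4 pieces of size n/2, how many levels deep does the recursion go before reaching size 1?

For divide and conquer with division factor 2:

Problem sizes at each level:
Level 0: 8
Level 1: 4
Level 2: 2
Level 3: 1

The root is level 0 and the size-1 base case is level 3 (the tree spans levels 0 through 3, i.e. 4 levels counting the root), so the depth is the number of divisions: log_2(8) = 3

The recursion tree depth is log_2(8) = 3. At each level, the problem size is divided by 2, so it takes 3 divisions to reduce to a base case of size 1. The algorithm makes 4 recursive calls at each level.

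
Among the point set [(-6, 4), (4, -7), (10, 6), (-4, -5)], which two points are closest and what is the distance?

Computing all pairwise distances among 4 points:

d((-6, 4), (4, -7)) = 14.8661
d((-6, 4), (10, 6)) = 16.1245
d((-6, 4), (-4, -5)) = 9.2195
d((4, -7), (10, 6)) = 14.3178
d((4, -7), (-4, -5)) = 8.2462 <-- minimum
d((10, 6), (-4, -5)) = 17.8045

Closest pair: (4, -7) and (-4, -5) with distance 8.2462

The closest pair is (4, -7) and (-4, -5) with Euclidean distance 8.2462. For 4 points, brute-force pairwise comparison is shown above. For large n, the divide-and-conquer algorithm (sort by x, recurse on halves, check the dividing strip) achieves O(n log n).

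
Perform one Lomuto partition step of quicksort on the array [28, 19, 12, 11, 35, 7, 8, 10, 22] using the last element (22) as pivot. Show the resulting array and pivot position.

Lomuto partition with pivot = 22:

Initial array: [28, 19, 12, 11, 35, 7, 8, 10, 22]

arr[0]=28 > 22: no swap
arr[1]=19 <= 22: swap with position 0, array becomes [19, 28, 12, 11, 35, 7, 8, 10, 22]
arr[2]=12 <= 22: swap with position 1, array becomes [19, 12, 28, 11, 35, 7, 8, 10, 22]
arr[3]=11 <= 22: swap with position 2, array becomes [19, 12, 11, 28, 35, 7, 8, 10, 22]
arr[4]=35 > 22: no swap
arr[5]=7 <= 22: swap with position 3, array becomes [19, 12, 11, 7, 35, 28, 8, 10, 22]
arr[6]=8 <= 22: swap with position 4, array becomes [19, 12, 11, 7, 8, 28, 35, 10, 22]
arr[7]=10 <= 22: swap with position 5, array becomes [19, 12, 11, 7, 8, 10, 35, 28, 22]

Place pivot at position 6: [19, 12, 11, 7, 8, 10, 22, 28, 35]
Pivot position: 6

After partitioning with pivot 22, the array becomes [19, 12, 11, 7, 8, 10, 22, 28, 35]. The pivot is placed at index 6. All elements to the left of the pivot are <= 22, and all elements to the right are > 22.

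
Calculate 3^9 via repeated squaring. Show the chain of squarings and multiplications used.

Computing 3^9 by squaring (build up from 3^1; each line after the first costs one multiplication):

3^1 = 3
3^2 = (3^1)^2 = 3^2 = 9
3^4 = (3^2)^2 = 9^2 = 81
3^8 = (3^4)^2 = 81^2 = 6561
3^9 = 3 * 3^8 = 3 * 6561 = 19683

Result: 19683
Multiplications needed: 4 (4 lines after 3^1)

3^9 = 19683. Using exponentiation by squaring, this requires 4 multiplications. The key idea: if the exponent is even, square the half-power; if odd, multiply by the base once.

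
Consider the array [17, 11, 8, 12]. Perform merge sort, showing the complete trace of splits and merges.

Merge sort trace:

Split: [17, 11, 8, 12] -> [17, 11] and [8, 12]
  Split: [17, 11] -> [17] and [11]
  Merge: [17] + [11] -> [11, 17]
  Split: [8, 12] -> [8] and [12]
  Merge: [8] + [12] -> [8, 12]
Merge: [11, 17] + [8, 12] -> [8, 11, 12, 17]

Final sorted array: [8, 11, 12, 17]

The merge sort proceeds by recursively splitting the array and merging sorted halves.
After all merges, the sorted array is [8, 11, 12, 17].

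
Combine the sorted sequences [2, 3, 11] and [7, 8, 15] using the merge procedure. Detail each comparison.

Merging process:

Compare 2 vs 7: take 2 from left. Merged: [2]
Compare 3 vs 7: take 3 from left. Merged: [2, 3]
Compare 11 vs 7: take 7 from right. Merged: [2, 3, 7]
Compare 11 vs 8: take 8 from right. Merged: [2, 3, 7, 8]
Compare 11 vs 15: take 11 from left. Merged: [2, 3, 7, 8, 11]
Append remaining from right: [15]. Merged: [2, 3, 7, 8, 11, 15]

Final merged array: [2, 3, 7, 8, 11, 15]
Total comparisons: 5

The merged array is [2, 3, 7, 8, 11, 15], requiring 5 comparisons. The merge step runs in O(n) time where n is the total number of elements.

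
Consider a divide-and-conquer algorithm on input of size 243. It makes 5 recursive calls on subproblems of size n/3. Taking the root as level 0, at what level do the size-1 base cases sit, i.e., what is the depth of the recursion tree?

For divide and conquer with division factor 3:

Problem sizes at each level:
Level 0: 243
Level 1: 81
Level 2: 27
Level 3: 9
Level 4: 3
Level 5: 1

The root is level 0 and the size-1 base case is level 5 (the tree spans levels 0 through 5, i.e. 6 levels counting the root), so the depth is the number of divisions: log_3(243) = 5

The recursion tree depth is log_3(243) = 5. At each level, the problem size is divided by 3, so it takes 5 divisions to reduce to a base case of size 1. The algorithm makes 5 recursive calls at each level.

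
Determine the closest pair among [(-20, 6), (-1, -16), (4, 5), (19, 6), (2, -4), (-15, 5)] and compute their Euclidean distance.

Computing all pairwise distances among 6 points:

d((-20, 6), (-1, -16)) = 29.0689
d((-20, 6), (4, 5)) = 24.0208
d((-20, 6), (19, 6)) = 39.0
d((-20, 6), (2, -4)) = 24.1661
d((-20, 6), (-15, 5)) = 5.099 <-- minimum
d((-1, -16), (4, 5)) = 21.587
d((-1, -16), (19, 6)) = 29.7321
d((-1, -16), (2, -4)) = 12.3693
d((-1, -16), (-15, 5)) = 25.2389
d((4, 5), (19, 6)) = 15.0333
d((4, 5), (2, -4)) = 9.2195
d((4, 5), (-15, 5)) = 19.0
d((19, 6), (2, -4)) = 19.7231
d((19, 6), (-15, 5)) = 34.0147
d((2, -4), (-15, 5)) = 19.2354

Closest pair: (-20, 6) and (-15, 5) with distance 5.099

The closest pair is (-20, 6) and (-15, 5) with Euclidean distance 5.099. For 6 points, brute-force pairwise comparison is shown above. For large n, the divide-and-conquer algorithm (sort by x, recurse on halves, check the dividing strip) achieves O(n log n).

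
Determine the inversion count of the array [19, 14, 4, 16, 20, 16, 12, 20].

Finding inversions in [19, 14, 4, 16, 20, 16, 12, 20]:

(0, 1): arr[0]=19 > arr[1]=14
(0, 2): arr[0]=19 > arr[2]=4
(0, 3): arr[0]=19 > arr[3]=16
(0, 5): arr[0]=19 > arr[5]=16
(0, 6): arr[0]=19 > arr[6]=12
(1, 2): arr[1]=14 > arr[2]=4
(1, 6): arr[1]=14 > arr[6]=12
(3, 6): arr[3]=16 > arr[6]=12
(4, 5): arr[4]=20 > arr[5]=16
(4, 6): arr[4]=20 > arr[6]=12
(5, 6): arr[5]=16 > arr[6]=12

Total inversions: 11

The array has 11 inversion(s): (0,1), (0,2), (0,3), (0,5), (0,6), (1,2), (1,6), (3,6), (4,5), (4,6), (5,6). Each pair (i,j) satisfies i < j and arr[i] > arr[j].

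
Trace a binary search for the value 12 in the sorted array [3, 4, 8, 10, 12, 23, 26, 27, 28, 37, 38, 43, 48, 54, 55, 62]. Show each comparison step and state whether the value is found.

Binary search for 12 in [3, 4, 8, 10, 12, 23, 26, 27, 28, 37, 38, 43, 48, 54, 55, 62]:

lo=0, hi=15, mid=7, arr[mid]=27 -> 27 > 12, search left half
lo=0, hi=6, mid=3, arr[mid]=10 -> 10 < 12, search right half
lo=4, hi=6, mid=5, arr[mid]=23 -> 23 > 12, search left half
lo=4, hi=4, mid=4, arr[mid]=12 -> Found target at index 4!

Binary search finds 12 at index 4 after 4 comparisons. The search repeatedly halves the search space by comparing with the middle element.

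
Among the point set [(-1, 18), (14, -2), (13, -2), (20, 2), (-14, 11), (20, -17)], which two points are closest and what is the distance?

Computing all pairwise distances among 6 points:

d((-1, 18), (14, -2)) = 25.0
d((-1, 18), (13, -2)) = 24.4131
d((-1, 18), (20, 2)) = 26.4008
d((-1, 18), (-14, 11)) = 14.7648
d((-1, 18), (20, -17)) = 40.8167
d((14, -2), (13, -2)) = 1.0 <-- minimum
d((14, -2), (20, 2)) = 7.2111
d((14, -2), (-14, 11)) = 30.8707
d((14, -2), (20, -17)) = 16.1555
d((13, -2), (20, 2)) = 8.0623
d((13, -2), (-14, 11)) = 29.9666
d((13, -2), (20, -17)) = 16.5529
d((20, 2), (-14, 11)) = 35.171
d((20, 2), (20, -17)) = 19.0
d((-14, 11), (20, -17)) = 44.0454

Closest pair: (14, -2) and (13, -2) with distance 1.0

The closest pair is (14, -2) and (13, -2) with Euclidean distance 1.0. For 6 points, brute-force pairwise comparison is shown above. For large n, the divide-and-conquer algorithm (sort by x, recurse on halves, check the dividing strip) achieves O(n log n).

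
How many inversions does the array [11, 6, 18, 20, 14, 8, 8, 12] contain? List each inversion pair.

Finding inversions in [11, 6, 18, 20, 14, 8, 8, 12]:

(0, 1): arr[0]=11 > arr[1]=6
(0, 5): arr[0]=11 > arr[5]=8
(0, 6): arr[0]=11 > arr[6]=8
(2, 4): arr[2]=18 > arr[4]=14
(2, 5): arr[2]=18 > arr[5]=8
(2, 6): arr[2]=18 > arr[6]=8
(2, 7): arr[2]=18 > arr[7]=12
(3, 4): arr[3]=20 > arr[4]=14
(3, 5): arr[3]=20 > arr[5]=8
(3, 6): arr[3]=20 > arr[6]=8
(3, 7): arr[3]=20 > arr[7]=12
(4, 5): arr[4]=14 > arr[5]=8
(4, 6): arr[4]=14 > arr[6]=8
(4, 7): arr[4]=14 > arr[7]=12

Total inversions: 14

The array has 14 inversion(s): (0,1), (0,5), (0,6), (2,4), (2,5), (2,6), (2,7), (3,4), (3,5), (3,6), (3,7), (4,5), (4,6), (4,7). Each pair (i,j) satisfies i < j and arr[i] > arr[j].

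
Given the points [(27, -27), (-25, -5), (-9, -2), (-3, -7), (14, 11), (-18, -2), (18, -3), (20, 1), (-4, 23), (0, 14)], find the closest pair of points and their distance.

Computing all pairwise distances among 10 points:

d((27, -27), (-25, -5)) = 56.4624
d((27, -27), (-9, -2)) = 43.8292
d((27, -27), (-3, -7)) = 36.0555
d((27, -27), (14, 11)) = 40.1622
d((27, -27), (-18, -2)) = 51.4782
d((27, -27), (18, -3)) = 25.632
d((27, -27), (20, 1)) = 28.8617
d((27, -27), (-4, 23)) = 58.8303
d((27, -27), (0, 14)) = 49.0918
d((-25, -5), (-9, -2)) = 16.2788
d((-25, -5), (-3, -7)) = 22.0907
d((-25, -5), (14, 11)) = 42.1545
d((-25, -5), (-18, -2)) = 7.6158
d((-25, -5), (18, -3)) = 43.0465
d((-25, -5), (20, 1)) = 45.3982
d((-25, -5), (-4, 23)) = 35.0
d((-25, -5), (0, 14)) = 31.4006
d((-9, -2), (-3, -7)) = 7.8102
d((-9, -2), (14, 11)) = 26.4197
d((-9, -2), (-18, -2)) = 9.0
d((-9, -2), (18, -3)) = 27.0185
d((-9, -2), (20, 1)) = 29.1548
d((-9, -2), (-4, 23)) = 25.4951
d((-9, -2), (0, 14)) = 18.3576
d((-3, -7), (14, 11)) = 24.7588
d((-3, -7), (-18, -2)) = 15.8114
d((-3, -7), (18, -3)) = 21.3776
d((-3, -7), (20, 1)) = 24.3516
d((-3, -7), (-4, 23)) = 30.0167
d((-3, -7), (0, 14)) = 21.2132
d((14, 11), (-18, -2)) = 34.5398
d((14, 11), (18, -3)) = 14.5602
d((14, 11), (20, 1)) = 11.6619
d((14, 11), (-4, 23)) = 21.6333
d((14, 11), (0, 14)) = 14.3178
d((-18, -2), (18, -3)) = 36.0139
d((-18, -2), (20, 1)) = 38.1182
d((-18, -2), (-4, 23)) = 28.6531
d((-18, -2), (0, 14)) = 24.0832
d((18, -3), (20, 1)) = 4.4721 <-- minimum
d((18, -3), (-4, 23)) = 34.0588
d((18, -3), (0, 14)) = 24.7588
d((20, 1), (-4, 23)) = 32.5576
d((20, 1), (0, 14)) = 23.8537
d((-4, 23), (0, 14)) = 9.8489

Closest pair: (18, -3) and (20, 1) with distance 4.4721

The closest pair is (18, -3) and (20, 1) with Euclidean distance 4.4721. For 10 points, brute-force pairwise comparison is shown above. For large n, the divide-and-conquer algorithm (sort by x, recurse on halves, check the dividing strip) achieves O(n log n).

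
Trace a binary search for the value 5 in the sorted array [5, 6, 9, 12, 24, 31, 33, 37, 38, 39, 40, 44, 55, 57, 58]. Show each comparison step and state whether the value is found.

Binary search for 5 in [5, 6, 9, 12, 24, 31, 33, 37, 38, 39, 40, 44, 55, 57, 58]:

lo=0, hi=14, mid=7, arr[mid]=37 -> 37 > 5, search left half
lo=0, hi=6, mid=3, arr[mid]=12 -> 12 > 5, search left half
lo=0, hi=2, mid=1, arr[mid]=6 -> 6 > 5, search left half
lo=0, hi=0, mid=0, arr[mid]=5 -> Found target at index 0!

Binary search finds 5 at index 0 after 4 comparisons. The search repeatedly halves the search space by comparing with the middle element.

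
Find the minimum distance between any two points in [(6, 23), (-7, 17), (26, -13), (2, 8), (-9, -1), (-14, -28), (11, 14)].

Computing all pairwise distances among 7 points:

d((6, 23), (-7, 17)) = 14.3178
d((6, 23), (26, -13)) = 41.1825
d((6, 23), (2, 8)) = 15.5242
d((6, 23), (-9, -1)) = 28.3019
d((6, 23), (-14, -28)) = 54.7814
d((6, 23), (11, 14)) = 10.2956 <-- minimum
d((-7, 17), (26, -13)) = 44.5982
d((-7, 17), (2, 8)) = 12.7279
d((-7, 17), (-9, -1)) = 18.1108
d((-7, 17), (-14, -28)) = 45.5412
d((-7, 17), (11, 14)) = 18.2483
d((26, -13), (2, 8)) = 31.8904
d((26, -13), (-9, -1)) = 37.0
d((26, -13), (-14, -28)) = 42.72
d((26, -13), (11, 14)) = 30.8869
d((2, 8), (-9, -1)) = 14.2127
d((2, 8), (-14, -28)) = 39.3954
d((2, 8), (11, 14)) = 10.8167
d((-9, -1), (-14, -28)) = 27.4591
d((-9, -1), (11, 14)) = 25.0
d((-14, -28), (11, 14)) = 48.8774

Closest pair: (6, 23) and (11, 14) with distance 10.2956

The closest pair is (6, 23) and (11, 14) with Euclidean distance 10.2956. For 7 points, brute-force pairwise comparison is shown above. For large n, the divide-and-conquer algorithm (sort by x, recurse on halves, check the dividing strip) achieves O(n log n).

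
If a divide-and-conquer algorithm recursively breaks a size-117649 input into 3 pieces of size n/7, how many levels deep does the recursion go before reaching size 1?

For divide and conquer with division factor 7:

Problem sizes at each level:
Level 0: 117649
Level 1: 16807
Level 2: 2401
Level 3: 343
Level 4: 49
Level 5: 7
Level 6: 1

The root is level 0 and the size-1 base case is level 6 (the tree spans levels 0 through 6, i.e. 7 levels counting the root), so the depth is the number of divisions: log_7(117649) = 6

The recursion tree depth is log_7(117649) = 6. At each level, the problem size is divided by 7, so it takes 6 divisions to reduce to a base case of size 1. The algorithm makes 3 recursive calls at each level.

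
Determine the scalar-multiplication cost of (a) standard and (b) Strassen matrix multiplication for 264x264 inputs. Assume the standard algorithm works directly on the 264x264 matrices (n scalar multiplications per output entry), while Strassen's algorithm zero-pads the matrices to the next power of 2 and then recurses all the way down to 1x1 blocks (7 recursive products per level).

Matrix multiplication for 264x264 matrices:

Strassen's algorithm requires power-of-2 dimensions. Pad 264x264 to 512x512 (next power of 2).

Standard algorithm: 264^3 = 18399744 multiplications
Strassen's algorithm: 7^(log2(512)) = 7^9 = 40353607 multiplications
Difference: 18399744 - 40353607 = -21953863 (Strassen uses MORE here due to padding overhead — for small or just-over-power-of-2 n, padding can outweigh the per-level savings)

Standard: 18399744 multiplications (264^3). Strassen: 40353607 multiplications (7^9, after padding to 512x512). Strassen reduces 8 recursive multiplications to 7 at each level.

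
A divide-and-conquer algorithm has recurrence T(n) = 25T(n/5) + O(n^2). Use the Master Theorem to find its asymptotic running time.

Master Theorem for T(n) = 25T(n/5) + O(n^2):

a = 25, b = 5, c = 2
log_b(a) = log_5(25) = 2.0000

Case 2: c = 2 = log_5(25) = 2.0000
T(n) = O(n^2 log n) = O(n^2 log n)

For T(n) = 25T(n/5) + O(n^2): log_5(25) = 2.0000. This is Case 2 of the Master Theorem (c = log_b(a), equal work at all levels), giving O(n^2 log n).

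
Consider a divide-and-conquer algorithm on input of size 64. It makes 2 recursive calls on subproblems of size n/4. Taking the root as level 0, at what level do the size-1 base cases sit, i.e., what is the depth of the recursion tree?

For divide and conquer with division factor 4:

Problem sizes at each level:
Level 0: 64
Level 1: 16
Level 2: 4
Level 3: 1

The root is level 0 and the size-1 base case is level 3 (the tree spans levels 0 through 3, i.e. 4 levels counting the root), so the depth is the number of divisions: log_4(64) = 3

The recursion tree depth is log_4(64) = 3. At each level, the problem size is divided by 4, so it takes 3 divisions to reduce to a base case of size 1. The algorithm makes 2 recursive calls at each level.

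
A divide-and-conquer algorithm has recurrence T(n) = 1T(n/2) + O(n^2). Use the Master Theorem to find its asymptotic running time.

Master Theorem for T(n) = 1T(n/2) + O(n^2):

a = 1, b = 2, c = 2
log_b(a) = log_2(1) = 0.0000

Case 3: c = 2 > log_2(1) = 0.0000
T(n) = O(n^2) = O(n^2)

For T(n) = 1T(n/2) + O(n^2): log_2(1) = 0.0000. This is Case 3 of the Master Theorem (c > log_b(a), work dominated by root), giving O(n^2).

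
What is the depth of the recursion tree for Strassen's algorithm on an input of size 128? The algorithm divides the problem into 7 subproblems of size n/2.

For divide and conquer with division factor 2:

Problem sizes at each level:
Level 0: 128
Level 1: 64
Level 2: 32
Level 3: 16
Level 4: 8
Level 5: 4
Level 6: 2
Level 7: 1

The root is level 0 and the size-1 base case is level 7 (the tree spans levels 0 through 7, i.e. 8 levels counting the root), so the depth is the number of divisions: log_2(128) = 7

The recursion tree depth is log_2(128) = 7. At each level, the problem size is divided by 2, so it takes 7 divisions to reduce to a base case of size 1. The algorithm makes 7 recursive calls at each level.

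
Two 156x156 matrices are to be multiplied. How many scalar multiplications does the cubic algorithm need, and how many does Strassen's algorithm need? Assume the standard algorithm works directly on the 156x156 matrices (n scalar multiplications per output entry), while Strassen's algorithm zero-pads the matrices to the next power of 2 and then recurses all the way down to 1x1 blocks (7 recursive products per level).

Matrix multiplication for 156x156 matrices:

Strassen's algorithm requires power-of-2 dimensions. Pad 156x156 to 256x256 (next power of 2).

Standard algorithm: 156^3 = 3796416 multiplications
Strassen's algorithm: 7^(log2(256)) = 7^8 = 5764801 multiplications
Difference: 3796416 - 5764801 = -1968385 (Strassen uses MORE here due to padding overhead — for small or just-over-power-of-2 n, padding can outweigh the per-level savings)

Standard: 3796416 multiplications (156^3). Strassen: 5764801 multiplications (7^8, after padding to 256x256). Strassen reduces 8 recursive multiplications to 7 at each level.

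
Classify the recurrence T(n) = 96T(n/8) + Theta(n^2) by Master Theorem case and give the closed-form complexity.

Master Theorem for T(n) = 96T(n/8) + O(n^2):

a = 96, b = 8, c = 2
log_b(a) = log_8(96) = 2.1950

Case 1: c = 2 < log_8(96) = 2.1950
T(n) = O(n^(log_8 96))

For T(n) = 96T(n/8) + O(n^2): log_8(96) = 2.1950. This is Case 1 of the Master Theorem (c < log_b(a), work dominated by leaves), giving O(n^(log_8 96)).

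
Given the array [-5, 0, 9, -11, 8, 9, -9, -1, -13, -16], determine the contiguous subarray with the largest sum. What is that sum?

Using Kadane's algorithm on [-5, 0, 9, -11, 8, 9, -9, -1, -13, -16]:

Scanning through the array:
Position 1 (value 0): max_ending_here = 0, max_so_far = 0
Position 2 (value 9): max_ending_here = 9, max_so_far = 9
Position 3 (value -11): max_ending_here = -2, max_so_far = 9
Position 4 (value 8): max_ending_here = 8, max_so_far = 9
Position 5 (value 9): max_ending_here = 17, max_so_far = 17
Position 6 (value -9): max_ending_here = 8, max_so_far = 17
Position 7 (value -1): max_ending_here = 7, max_so_far = 17
Position 8 (value -13): max_ending_here = -6, max_so_far = 17
Position 9 (value -16): max_ending_here = -16, max_so_far = 17

Maximum subarray: [8, 9]
Maximum sum: 17

The maximum subarray is [8, 9] with sum 17. This subarray runs from index 4 to index 5.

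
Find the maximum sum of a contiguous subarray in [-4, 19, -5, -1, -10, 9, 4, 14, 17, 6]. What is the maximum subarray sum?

Using Kadane's algorithm on [-4, 19, -5, -1, -10, 9, 4, 14, 17, 6]:

Scanning through the array:
Position 1 (value 19): max_ending_here = 19, max_so_far = 19
Position 2 (value -5): max_ending_here = 14, max_so_far = 19
Position 3 (value -1): max_ending_here = 13, max_so_far = 19
Position 4 (value -10): max_ending_here = 3, max_so_far = 19
Position 5 (value 9): max_ending_here = 12, max_so_far = 19
Position 6 (value 4): max_ending_here = 16, max_so_far = 19
Position 7 (value 14): max_ending_here = 30, max_so_far = 30
Position 8 (value 17): max_ending_here = 47, max_so_far = 47
Position 9 (value 6): max_ending_here = 53, max_so_far = 53

Maximum subarray: [19, -5, -1, -10, 9, 4, 14, 17, 6]
Maximum sum: 53

The maximum subarray is [19, -5, -1, -10, 9, 4, 14, 17, 6] with sum 53. This subarray runs from index 1 to index 9.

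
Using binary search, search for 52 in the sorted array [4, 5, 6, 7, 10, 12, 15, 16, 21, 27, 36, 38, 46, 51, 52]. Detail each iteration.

Binary search for 52 in [4, 5, 6, 7, 10, 12, 15, 16, 21, 27, 36, 38, 46, 51, 52]:

lo=0, hi=14, mid=7, arr[mid]=16 -> 16 < 52, search right half
lo=8, hi=14, mid=11, arr[mid]=38 -> 38 < 52, search right half
lo=12, hi=14, mid=13, arr[mid]=51 -> 51 < 52, search right half
lo=14, hi=14, mid=14, arr[mid]=52 -> Found target at index 14!

Binary search finds 52 at index 14 after 4 comparisons. The search repeatedly halves the search space by comparing with the middle element.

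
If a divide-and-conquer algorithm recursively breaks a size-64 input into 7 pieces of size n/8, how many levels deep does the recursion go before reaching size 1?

For divide and conquer with division factor 8:

Problem sizes at each level:
Level 0: 64
Level 1: 8
Level 2: 1

The root is level 0 and the size-1 base case is level 2 (the tree spans levels 0 through 2, i.e. 3 levels counting the root), so the depth is the number of divisions: log_8(64) = 2

The recursion tree depth is log_8(64) = 2. At each level, the problem size is divided by 8, so it takes 2 divisions to reduce to a base case of size 1. The algorithm makes 7 recursive calls at each level.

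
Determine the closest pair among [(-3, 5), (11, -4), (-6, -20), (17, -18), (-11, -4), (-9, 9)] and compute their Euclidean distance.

Computing all pairwise distances among 6 points:

d((-3, 5), (11, -4)) = 16.6433
d((-3, 5), (-6, -20)) = 25.1794
d((-3, 5), (17, -18)) = 30.4795
d((-3, 5), (-11, -4)) = 12.0416
d((-3, 5), (-9, 9)) = 7.2111 <-- minimum
d((11, -4), (-6, -20)) = 23.3452
d((11, -4), (17, -18)) = 15.2315
d((11, -4), (-11, -4)) = 22.0
d((11, -4), (-9, 9)) = 23.8537
d((-6, -20), (17, -18)) = 23.0868
d((-6, -20), (-11, -4)) = 16.7631
d((-6, -20), (-9, 9)) = 29.1548
d((17, -18), (-11, -4)) = 31.305
d((17, -18), (-9, 9)) = 37.4833
d((-11, -4), (-9, 9)) = 13.1529

Closest pair: (-3, 5) and (-9, 9) with distance 7.2111

The closest pair is (-3, 5) and (-9, 9) with Euclidean distance 7.2111. For 6 points, brute-force pairwise comparison is shown above. For large n, the divide-and-conquer algorithm (sort by x, recurse on halves, check the dividing strip) achieves O(n log n).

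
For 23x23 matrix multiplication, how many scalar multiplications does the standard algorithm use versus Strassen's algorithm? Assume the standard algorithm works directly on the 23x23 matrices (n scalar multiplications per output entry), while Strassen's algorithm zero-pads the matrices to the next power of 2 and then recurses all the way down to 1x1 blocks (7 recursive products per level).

Matrix multiplication for 23x23 matrices:

Strassen's algorithm requires power-of-2 dimensions. Pad 23x23 to 32x32 (next power of 2).

Standard algorithm: 23^3 = 12167 multiplications
Strassen's algorithm: 7^(log2(32)) = 7^5 = 16807 multiplications
Difference: 12167 - 16807 = -4640 (Strassen uses MORE here due to padding overhead — for small or just-over-power-of-2 n, padding can outweigh the per-level savings)

Standard: 12167 multiplications (23^3). Strassen: 16807 multiplications (7^5, after padding to 32x32). Strassen reduces 8 recursive multiplications to 7 at each level.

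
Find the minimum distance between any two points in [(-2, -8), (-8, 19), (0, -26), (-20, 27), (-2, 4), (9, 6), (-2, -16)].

Computing all pairwise distances among 7 points:

d((-2, -8), (-8, 19)) = 27.6586
d((-2, -8), (0, -26)) = 18.1108
d((-2, -8), (-20, 27)) = 39.3573
d((-2, -8), (-2, 4)) = 12.0
d((-2, -8), (9, 6)) = 17.8045
d((-2, -8), (-2, -16)) = 8.0 <-- minimum
d((-8, 19), (0, -26)) = 45.7056
d((-8, 19), (-20, 27)) = 14.4222
d((-8, 19), (-2, 4)) = 16.1555
d((-8, 19), (9, 6)) = 21.4009
d((-8, 19), (-2, -16)) = 35.5106
d((0, -26), (-20, 27)) = 56.648
d((0, -26), (-2, 4)) = 30.0666
d((0, -26), (9, 6)) = 33.2415
d((0, -26), (-2, -16)) = 10.198
d((-20, 27), (-2, 4)) = 29.2062
d((-20, 27), (9, 6)) = 35.805
d((-20, 27), (-2, -16)) = 46.6154
d((-2, 4), (9, 6)) = 11.1803
d((-2, 4), (-2, -16)) = 20.0
d((9, 6), (-2, -16)) = 24.5967

Closest pair: (-2, -8) and (-2, -16) with distance 8.0

The closest pair is (-2, -8) and (-2, -16) with Euclidean distance 8.0. For 7 points, brute-force pairwise comparison is shown above. For large n, the divide-and-conquer algorithm (sort by x, recurse on halves, check the dividing strip) achieves O(n log n).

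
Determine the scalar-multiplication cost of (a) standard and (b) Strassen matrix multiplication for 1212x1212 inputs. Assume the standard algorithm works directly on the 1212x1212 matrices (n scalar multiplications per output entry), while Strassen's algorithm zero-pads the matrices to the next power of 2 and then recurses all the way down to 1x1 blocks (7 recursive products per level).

Matrix multiplication for 1212x1212 matrices:

Strassen's algorithm requires power-of-2 dimensions. Pad 1212x1212 to 2048x2048 (next power of 2).

Standard algorithm: 1212^3 = 1780360128 multiplications
Strassen's algorithm: 7^(log2(2048)) = 7^11 = 1977326743 multiplications
Difference: 1780360128 - 1977326743 = -196966615 (Strassen uses MORE here due to padding overhead — for small or just-over-power-of-2 n, padding can outweigh the per-level savings)

Standard: 1780360128 multiplications (1212^3). Strassen: 1977326743 multiplications (7^11, after padding to 2048x2048). Strassen reduces 8 recursive multiplications to 7 at each level.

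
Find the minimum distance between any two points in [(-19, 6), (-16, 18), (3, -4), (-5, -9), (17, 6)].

Computing all pairwise distances among 5 points:

d((-19, 6), (-16, 18)) = 12.3693
d((-19, 6), (3, -4)) = 24.1661
d((-19, 6), (-5, -9)) = 20.5183
d((-19, 6), (17, 6)) = 36.0
d((-16, 18), (3, -4)) = 29.0689
d((-16, 18), (-5, -9)) = 29.1548
d((-16, 18), (17, 6)) = 35.1141
d((3, -4), (-5, -9)) = 9.434 <-- minimum
d((3, -4), (17, 6)) = 17.2047
d((-5, -9), (17, 6)) = 26.6271

Closest pair: (3, -4) and (-5, -9) with distance 9.434

The closest pair is (3, -4) and (-5, -9) with Euclidean distance 9.434. For 5 points, brute-force pairwise comparison is shown above. For large n, the divide-and-conquer algorithm (sort by x, recurse on halves, check the dividing strip) achieves O(n log n).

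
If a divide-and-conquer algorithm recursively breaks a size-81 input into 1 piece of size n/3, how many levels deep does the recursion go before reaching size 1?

For divide and conquer with division factor 3:

Problem sizes at each level:
Level 0: 81
Level 1: 27
Level 2: 9
Level 3: 3
Level 4: 1

The root is level 0 and the size-1 base case is level 4 (the tree spans levels 0 through 4, i.e. 5 levels counting the root), so the depth is the number of divisions: log_3(81) = 4

The recursion tree depth is log_3(81) = 4. At each level, the problem size is divided by 3, so it takes 4 divisions to reduce to a base case of size 1. The algorithm makes 1 recursive call at each level.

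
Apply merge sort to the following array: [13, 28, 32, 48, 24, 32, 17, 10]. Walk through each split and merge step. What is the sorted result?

Merge sort trace:

Split: [13, 28, 32, 48, 24, 32, 17, 10] -> [13, 28, 32, 48] and [24, 32, 17, 10]
  Split: [13, 28, 32, 48] -> [13, 28] and [32, 48]
    Split: [13, 28] -> [13] and [28]
    Merge: [13] + [28] -> [13, 28]
    Split: [32, 48] -> [32] and [48]
    Merge: [32] + [48] -> [32, 48]
  Merge: [13, 28] + [32, 48] -> [13, 28, 32, 48]
  Split: [24, 32, 17, 10] -> [24, 32] and [17, 10]
    Split: [24, 32] -> [24] and [32]
    Merge: [24] + [32] -> [24, 32]
    Split: [17, 10] -> [17] and [10]
    Merge: [17] + [10] -> [10, 17]
  Merge: [24, 32] + [10, 17] -> [10, 17, 24, 32]
Merge: [13, 28, 32, 48] + [10, 17, 24, 32] -> [10, 13, 17, 24, 28, 32, 32, 48]

Final sorted array: [10, 13, 17, 24, 28, 32, 32, 48]

The merge sort proceeds by recursively splitting the array and merging sorted halves.
After all merges, the sorted array is [10, 13, 17, 24, 28, 32, 32, 48].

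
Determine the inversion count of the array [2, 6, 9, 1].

Finding inversions in [2, 6, 9, 1]:

(0, 3): arr[0]=2 > arr[3]=1
(1, 3): arr[1]=6 > arr[3]=1
(2, 3): arr[2]=9 > arr[3]=1

Total inversions: 3

The array has 3 inversion(s): (0,3), (1,3), (2,3). Each pair (i,j) satisfies i < j and arr[i] > arr[j].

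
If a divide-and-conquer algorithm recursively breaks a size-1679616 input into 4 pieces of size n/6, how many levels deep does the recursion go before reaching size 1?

For divide and conquer with division factor 6:

Problem sizes at each level:
Level 0: 1679616
Level 1: 279936
Level 2: 46656
Level 3: 7776
Level 4: 1296
Level 5: 216
Level 6: 36
Level 7: 6
Level 8: 1

The root is level 0 and the size-1 base case is level 8 (the tree spans levels 0 through 8, i.e. 9 levels counting the root), so the depth is the number of divisions: log_6(1679616) = 8

The recursion tree depth is log_6(1679616) = 8. At each level, the problem size is divided by 6, so it takes 8 divisions to reduce to a base case of size 1. The algorithm makes 4 recursive calls at each level.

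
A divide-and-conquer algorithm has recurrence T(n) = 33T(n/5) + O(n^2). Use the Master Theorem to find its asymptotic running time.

Master Theorem for T(n) = 33T(n/5) + O(n^2):

a = 33, b = 5, c = 2
log_b(a) = log_5(33) = 2.1725

Case 1: c = 2 < log_5(33) = 2.1725
T(n) = O(n^(log_5 33))

For T(n) = 33T(n/5) + O(n^2): log_5(33) = 2.1725. This is Case 1 of the Master Theorem (c < log_b(a), work dominated by leaves), giving O(n^(log_5 33)).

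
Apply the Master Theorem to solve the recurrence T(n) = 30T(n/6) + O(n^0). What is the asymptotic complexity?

Master Theorem for T(n) = 30T(n/6) + O(n^0):

a = 30, b = 6, c = 0
log_b(a) = log_6(30) = 1.8982

Case 1: c = 0 < log_6(30) = 1.8982
T(n) = O(n^(log_6 30))

For T(n) = 30T(n/6) + O(n^0): log_6(30) = 1.8982. This is Case 1 of the Master Theorem (c < log_b(a), work dominated by leaves), giving O(n^(log_6 30)).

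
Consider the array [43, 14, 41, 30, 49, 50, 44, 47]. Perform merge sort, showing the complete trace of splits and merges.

Merge sort trace:

Split: [43, 14, 41, 30, 49, 50, 44, 47] -> [43, 14, 41, 30] and [49, 50, 44, 47]
  Split: [43, 14, 41, 30] -> [43, 14] and [41, 30]
    Split: [43, 14] -> [43] and [14]
    Merge: [43] + [14] -> [14, 43]
    Split: [41, 30] -> [41] and [30]
    Merge: [41] + [30] -> [30, 41]
  Merge: [14, 43] + [30, 41] -> [14, 30, 41, 43]
  Split: [49, 50, 44, 47] -> [49, 50] and [44, 47]
    Split: [49, 50] -> [49] and [50]
    Merge: [49] + [50] -> [49, 50]
    Split: [44, 47] -> [44] and [47]
    Merge: [44] + [47] -> [44, 47]
  Merge: [49, 50] + [44, 47] -> [44, 47, 49, 50]
Merge: [14, 30, 41, 43] + [44, 47, 49, 50] -> [14, 30, 41, 43, 44, 47, 49, 50]

Final sorted array: [14, 30, 41, 43, 44, 47, 49, 50]

The merge sort proceeds by recursively splitting the array and merging sorted halves.
After all merges, the sorted array is [14, 30, 41, 43, 44, 47, 49, 50].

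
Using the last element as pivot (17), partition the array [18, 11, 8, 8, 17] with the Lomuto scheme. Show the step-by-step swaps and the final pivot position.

Lomuto partition with pivot = 17:

Initial array: [18, 11, 8, 8, 17]

arr[0]=18 > 17: no swap
arr[1]=11 <= 17: swap with position 0, array becomes [11, 18, 8, 8, 17]
arr[2]=8 <= 17: swap with position 1, array becomes [11, 8, 18, 8, 17]
arr[3]=8 <= 17: swap with position 2, array becomes [11, 8, 8, 18, 17]

Place pivot at position 3: [11, 8, 8, 17, 18]
Pivot position: 3

After partitioning with pivot 17, the array becomes [11, 8, 8, 17, 18]. The pivot is placed at index 3. All elements to the left of the pivot are <= 17, and all elements to the right are > 17.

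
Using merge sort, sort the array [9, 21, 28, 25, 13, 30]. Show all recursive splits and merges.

Merge sort trace:

Split: [9, 21, 28, 25, 13, 30] -> [9, 21, 28] and [25, 13, 30]
  Split: [9, 21, 28] -> [9] and [21, 28]
    Split: [21, 28] -> [21] and [28]
    Merge: [21] + [28] -> [21, 28]
  Merge: [9] + [21, 28] -> [9, 21, 28]
  Split: [25, 13, 30] -> [25] and [13, 30]
    Split: [13, 30] -> [13] and [30]
    Merge: [13] + [30] -> [13, 30]
  Merge: [25] + [13, 30] -> [13, 25, 30]
Merge: [9, 21, 28] + [13, 25, 30] -> [9, 13, 21, 25, 28, 30]

Final sorted array: [9, 13, 21, 25, 28, 30]

The merge sort proceeds by recursively splitting the array and merging sorted halves.
After all merges, the sorted array is [9, 13, 21, 25, 28, 30].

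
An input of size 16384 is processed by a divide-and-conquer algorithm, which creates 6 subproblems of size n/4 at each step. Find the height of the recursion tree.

For divide and conquer with division factor 4:

Problem sizes at each level:
Level 0: 16384
Level 1: 4096
Level 2: 1024
Level 3: 256
Level 4: 64
Level 5: 16
Level 6: 4
Level 7: 1

The root is level 0 and the size-1 base case is level 7 (the tree spans levels 0 through 7, i.e. 8 levels counting the root), so the depth is the number of divisions: log_4(16384) = 7

The recursion tree depth is log_4(16384) = 7. At each level, the problem size is divided by 4, so it takes 7 divisions to reduce to a base case of size 1. The algorithm makes 6 recursive calls at each level.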